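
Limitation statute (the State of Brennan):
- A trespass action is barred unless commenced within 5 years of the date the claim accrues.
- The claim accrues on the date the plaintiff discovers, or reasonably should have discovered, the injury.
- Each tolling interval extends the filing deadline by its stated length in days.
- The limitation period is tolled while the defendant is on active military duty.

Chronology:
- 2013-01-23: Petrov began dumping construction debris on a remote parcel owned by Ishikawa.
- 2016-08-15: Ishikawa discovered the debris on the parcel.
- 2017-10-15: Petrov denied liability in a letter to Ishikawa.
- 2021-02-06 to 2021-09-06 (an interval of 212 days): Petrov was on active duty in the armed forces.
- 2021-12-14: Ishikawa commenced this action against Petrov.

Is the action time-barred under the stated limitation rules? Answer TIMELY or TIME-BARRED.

Under the discovery rule, the claim accrued on 2016-08-15, when Ishikawa discovered the injury — not on the 2013-01-23 date of the underlying act.
5 years from 2016-08-15 is 2021-08-15.
The period was tolled for 212 days by the defendant's active military service (2021-02-06 to 2021-09-06), pushing the deadline to 2022-03-15.
Nothing else in the chronology tolls or restarts the period.
The 2021-12-14 filing precedes the 2022-03-15 deadline; the claim is timely.

TIMELY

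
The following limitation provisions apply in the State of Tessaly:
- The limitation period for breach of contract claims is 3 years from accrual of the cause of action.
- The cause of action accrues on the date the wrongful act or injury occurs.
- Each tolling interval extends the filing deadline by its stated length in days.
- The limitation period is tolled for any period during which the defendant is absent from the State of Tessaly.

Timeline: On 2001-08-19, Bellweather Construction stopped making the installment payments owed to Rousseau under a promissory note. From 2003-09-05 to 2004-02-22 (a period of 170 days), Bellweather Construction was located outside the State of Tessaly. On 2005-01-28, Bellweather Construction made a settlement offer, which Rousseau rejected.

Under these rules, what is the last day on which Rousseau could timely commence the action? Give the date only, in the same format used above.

The cause of action accrued on 2001-08-19, the date of the act.
The untolled deadline — 3 years after 2001-08-19 — is 2004-08-19.
The defendant's absence from the jurisdiction from 2003-09-05 to 2004-02-22 tolled the period for 170 days, extending the deadline to 2005-02-05.
The other events in the timeline have no effect on the limitation period under the stated rules.

2005-02-05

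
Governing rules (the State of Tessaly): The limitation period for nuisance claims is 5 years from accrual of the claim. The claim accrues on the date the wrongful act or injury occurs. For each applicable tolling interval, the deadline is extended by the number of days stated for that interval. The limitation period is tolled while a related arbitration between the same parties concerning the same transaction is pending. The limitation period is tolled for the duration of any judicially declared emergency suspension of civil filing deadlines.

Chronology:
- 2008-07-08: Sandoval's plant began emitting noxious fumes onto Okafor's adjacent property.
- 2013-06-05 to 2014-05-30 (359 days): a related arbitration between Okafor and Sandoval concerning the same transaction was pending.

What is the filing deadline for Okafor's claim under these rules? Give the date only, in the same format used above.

The claim accrued on 2008-07-08, the date of the act.
5 years from 2008-07-08 is 2013-07-08.
The period was tolled for 359 days by the pending related arbitration (2013-06-05 to 2014-05-30), pushing the deadline to 2014-07-02.

2014-07-02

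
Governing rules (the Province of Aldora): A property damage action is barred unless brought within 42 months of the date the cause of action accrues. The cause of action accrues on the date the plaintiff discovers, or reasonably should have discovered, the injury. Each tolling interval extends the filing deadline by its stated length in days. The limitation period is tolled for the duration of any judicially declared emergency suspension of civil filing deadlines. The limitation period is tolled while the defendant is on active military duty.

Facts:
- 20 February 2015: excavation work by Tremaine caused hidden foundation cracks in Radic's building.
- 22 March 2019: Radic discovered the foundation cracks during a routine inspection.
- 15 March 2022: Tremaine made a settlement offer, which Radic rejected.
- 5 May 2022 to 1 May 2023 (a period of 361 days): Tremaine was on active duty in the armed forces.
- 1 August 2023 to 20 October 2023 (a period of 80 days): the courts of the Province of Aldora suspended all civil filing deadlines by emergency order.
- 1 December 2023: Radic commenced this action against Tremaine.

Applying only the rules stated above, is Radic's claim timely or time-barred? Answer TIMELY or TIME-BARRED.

The claim did not accrue until Radic discovered the injury on 22 March 2019; the 20 February 2015 act date does not start the clock under the stated rule.
Adding the 42 months base period to 22 March 2019 gives a deadline of 22 September 2022, before any tolling.
The defendant's active military service from 5 May 2022 to 1 May 2023 tolled the period for 361 days, extending the deadline to 18 September 2023.
The period was tolled for 80 days by the emergency suspension of filing deadlines (1 August 2023 to 20 October 2023), pushing the deadline to 7 December 2023.
Nothing else in the chronology tolls or restarts the period.
Radic filed on 1 December 2023, before the 7 December 2023 deadline, so the action is timely.

TIMELY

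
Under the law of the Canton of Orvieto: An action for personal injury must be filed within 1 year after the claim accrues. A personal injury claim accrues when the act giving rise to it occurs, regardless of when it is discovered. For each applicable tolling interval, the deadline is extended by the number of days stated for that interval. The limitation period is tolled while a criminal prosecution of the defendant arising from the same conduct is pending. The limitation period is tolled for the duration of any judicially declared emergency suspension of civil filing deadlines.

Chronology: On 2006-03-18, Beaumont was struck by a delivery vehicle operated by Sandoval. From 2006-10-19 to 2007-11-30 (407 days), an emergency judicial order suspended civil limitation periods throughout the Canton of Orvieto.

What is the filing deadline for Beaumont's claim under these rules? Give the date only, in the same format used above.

2008-04-28

The limitation period began to run on 2006-03-18.
1 year from 2006-03-18 is 2007-03-18.
The period was tolled for 407 days by the emergency suspension of filing deadlines (2006-10-19 to 2007-11-30), pushing the deadline to 2008-04-28.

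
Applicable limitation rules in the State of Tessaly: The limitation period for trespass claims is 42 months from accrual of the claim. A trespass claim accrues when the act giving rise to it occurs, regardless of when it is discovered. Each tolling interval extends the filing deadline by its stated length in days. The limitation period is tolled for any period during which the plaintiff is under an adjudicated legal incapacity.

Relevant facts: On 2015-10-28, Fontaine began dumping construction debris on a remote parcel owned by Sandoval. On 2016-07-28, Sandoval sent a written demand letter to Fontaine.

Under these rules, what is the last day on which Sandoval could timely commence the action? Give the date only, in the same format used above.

2019-04-28

The limitation period began to run on 2015-10-28.
42 months from 2015-10-28 is 2019-04-28.
Nothing else in the chronology tolls or restarts the period.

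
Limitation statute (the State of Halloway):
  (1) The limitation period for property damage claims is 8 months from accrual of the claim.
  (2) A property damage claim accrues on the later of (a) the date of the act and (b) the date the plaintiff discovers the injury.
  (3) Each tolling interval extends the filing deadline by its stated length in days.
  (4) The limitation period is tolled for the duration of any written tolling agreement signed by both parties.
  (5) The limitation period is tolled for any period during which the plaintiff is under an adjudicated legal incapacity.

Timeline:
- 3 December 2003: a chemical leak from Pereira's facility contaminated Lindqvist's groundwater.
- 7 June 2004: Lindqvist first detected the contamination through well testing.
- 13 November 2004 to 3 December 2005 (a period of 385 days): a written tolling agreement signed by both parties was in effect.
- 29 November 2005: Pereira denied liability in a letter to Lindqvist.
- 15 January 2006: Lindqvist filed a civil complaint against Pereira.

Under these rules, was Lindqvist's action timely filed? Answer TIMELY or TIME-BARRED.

TIMELY

Taking the later of the act (3 December 2003) and discovery (7 June 2004), the claim accrued on 7 June 2004.
8 months from 7 June 2004 is 7 February 2005.
The period was tolled for 385 days by the written tolling agreement (13 November 2004 to 3 December 2005), pushing the deadline to 27 February 2006.
None of the other events listed affects the running of the period under the stated rules.
Filing on 15 January 2006 beat the 27 February 2006 deadline — the action is timely.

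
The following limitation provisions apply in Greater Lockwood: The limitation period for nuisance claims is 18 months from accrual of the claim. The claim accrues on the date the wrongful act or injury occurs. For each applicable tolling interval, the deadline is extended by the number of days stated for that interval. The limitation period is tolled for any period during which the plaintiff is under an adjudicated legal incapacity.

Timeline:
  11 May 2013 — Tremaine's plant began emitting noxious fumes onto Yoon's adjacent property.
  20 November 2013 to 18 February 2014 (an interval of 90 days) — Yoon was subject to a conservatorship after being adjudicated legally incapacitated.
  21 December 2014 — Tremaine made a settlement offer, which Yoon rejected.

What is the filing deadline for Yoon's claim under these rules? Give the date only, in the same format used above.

The limitation period began to run on 11 May 2013.
The untolled deadline — 18 months after 11 May 2013 — is 11 November 2014.
The plaintiff's legal incapacity from 20 November 2013 to 18 February 2014 tolled the period for 90 days, extending the deadline to 9 February 2015.
The other events in the timeline have no effect on the limitation period under the stated rules.

9 February 2015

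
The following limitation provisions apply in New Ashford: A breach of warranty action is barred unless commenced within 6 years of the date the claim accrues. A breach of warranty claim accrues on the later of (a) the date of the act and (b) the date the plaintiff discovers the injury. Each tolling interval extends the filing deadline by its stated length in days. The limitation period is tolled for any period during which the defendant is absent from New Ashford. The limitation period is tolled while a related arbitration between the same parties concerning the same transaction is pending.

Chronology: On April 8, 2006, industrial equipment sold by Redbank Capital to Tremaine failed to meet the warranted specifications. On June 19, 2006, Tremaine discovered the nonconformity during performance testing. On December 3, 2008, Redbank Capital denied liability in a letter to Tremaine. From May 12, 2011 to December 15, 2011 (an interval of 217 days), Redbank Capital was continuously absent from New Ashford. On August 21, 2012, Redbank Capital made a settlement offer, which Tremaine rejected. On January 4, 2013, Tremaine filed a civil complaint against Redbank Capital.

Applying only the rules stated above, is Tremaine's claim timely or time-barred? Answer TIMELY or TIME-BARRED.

Taking the later of the act (April 8, 2006) and discovery (June 19, 2006), the claim accrued on June 19, 2006.
Adding the 6 years base period to June 19, 2006 gives a deadline of June 19, 2012, before any tolling.
The defendant's absence from the jurisdiction from May 12, 2011 to December 15, 2011 tolled the period for 217 days, extending the deadline to January 22, 2013.
Nothing else in the chronology tolls or restarts the period.
Tremaine filed on January 4, 2013, before the January 22, 2013 deadline, so the action is timely.

TIMELY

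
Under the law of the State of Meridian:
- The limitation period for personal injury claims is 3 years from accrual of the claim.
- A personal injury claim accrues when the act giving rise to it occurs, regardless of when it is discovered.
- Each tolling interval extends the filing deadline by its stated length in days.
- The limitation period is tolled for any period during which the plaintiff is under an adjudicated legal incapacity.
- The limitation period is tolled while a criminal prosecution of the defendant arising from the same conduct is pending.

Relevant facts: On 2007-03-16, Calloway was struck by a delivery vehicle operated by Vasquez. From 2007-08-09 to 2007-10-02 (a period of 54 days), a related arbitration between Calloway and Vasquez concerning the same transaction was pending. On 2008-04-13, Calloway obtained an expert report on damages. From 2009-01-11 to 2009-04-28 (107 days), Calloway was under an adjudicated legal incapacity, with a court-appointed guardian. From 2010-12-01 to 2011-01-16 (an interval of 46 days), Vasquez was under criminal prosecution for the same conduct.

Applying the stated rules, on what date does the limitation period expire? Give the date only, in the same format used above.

The limitation period began to run on 2007-03-16.
The untolled deadline — 3 years after 2007-03-16 — is 2010-03-16.
The plaintiff's legal incapacity from 2009-01-11 to 2009-04-28 tolled the period for 107 days, extending the deadline to 2010-07-01.
By the time the pending criminal prosecution began on 2010-12-01, the limitation period had already expired on 2010-07-01; that interval cannot revive it.
The pending related arbitration from 2007-08-09 to 2007-10-02 does not toll the period, because no stated rule makes a pending arbitration a tolling event.
Nothing else in the chronology tolls or restarts the period.

2010-07-01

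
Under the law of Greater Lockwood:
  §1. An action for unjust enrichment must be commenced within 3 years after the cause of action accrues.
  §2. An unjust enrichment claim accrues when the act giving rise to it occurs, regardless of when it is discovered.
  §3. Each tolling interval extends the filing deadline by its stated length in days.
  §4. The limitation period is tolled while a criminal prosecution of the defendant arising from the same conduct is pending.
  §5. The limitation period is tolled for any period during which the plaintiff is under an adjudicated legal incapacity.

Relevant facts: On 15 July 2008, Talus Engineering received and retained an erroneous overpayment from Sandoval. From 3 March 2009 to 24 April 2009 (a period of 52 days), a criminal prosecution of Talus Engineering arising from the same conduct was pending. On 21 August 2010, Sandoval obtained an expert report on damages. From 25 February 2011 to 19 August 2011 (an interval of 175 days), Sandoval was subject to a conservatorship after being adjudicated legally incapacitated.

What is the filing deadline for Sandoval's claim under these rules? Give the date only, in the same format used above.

27 February 2012

The limitation period began to run on 15 July 2008.
The untolled deadline — 3 years after 15 July 2008 — is 15 July 2011.
The period was tolled for 52 days by the pending criminal prosecution (3 March 2009 to 24 April 2009), pushing the deadline to 5 September 2011.
The plaintiff's legal incapacity from 25 February 2011 to 19 August 2011 tolled the period for 175 days, extending the deadline to 27 February 2012.
Nothing else in the chronology tolls or restarts the period.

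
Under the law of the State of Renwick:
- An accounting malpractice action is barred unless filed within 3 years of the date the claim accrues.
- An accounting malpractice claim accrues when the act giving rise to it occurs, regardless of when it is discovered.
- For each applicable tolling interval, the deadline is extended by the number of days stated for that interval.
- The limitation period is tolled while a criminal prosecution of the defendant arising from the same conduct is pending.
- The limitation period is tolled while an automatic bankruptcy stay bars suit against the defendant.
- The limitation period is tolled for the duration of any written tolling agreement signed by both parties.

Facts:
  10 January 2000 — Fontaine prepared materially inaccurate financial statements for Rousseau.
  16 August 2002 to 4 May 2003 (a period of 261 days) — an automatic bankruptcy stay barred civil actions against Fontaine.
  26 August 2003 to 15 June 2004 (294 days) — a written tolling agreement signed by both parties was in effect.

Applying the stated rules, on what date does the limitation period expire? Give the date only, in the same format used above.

The limitation period began to run on 10 January 2000.
Adding the 3 years base period to 10 January 2000 gives a deadline of 10 January 2003, before any tolling.
Because the automatic bankruptcy stay ran from 16 August 2002 to 4 May 2003, the deadline is extended by 261 days to 28 September 2003.
The period was tolled for 294 days by the written tolling agreement (26 August 2003 to 15 June 2004), pushing the deadline to 18 July 2004.

18 July 2004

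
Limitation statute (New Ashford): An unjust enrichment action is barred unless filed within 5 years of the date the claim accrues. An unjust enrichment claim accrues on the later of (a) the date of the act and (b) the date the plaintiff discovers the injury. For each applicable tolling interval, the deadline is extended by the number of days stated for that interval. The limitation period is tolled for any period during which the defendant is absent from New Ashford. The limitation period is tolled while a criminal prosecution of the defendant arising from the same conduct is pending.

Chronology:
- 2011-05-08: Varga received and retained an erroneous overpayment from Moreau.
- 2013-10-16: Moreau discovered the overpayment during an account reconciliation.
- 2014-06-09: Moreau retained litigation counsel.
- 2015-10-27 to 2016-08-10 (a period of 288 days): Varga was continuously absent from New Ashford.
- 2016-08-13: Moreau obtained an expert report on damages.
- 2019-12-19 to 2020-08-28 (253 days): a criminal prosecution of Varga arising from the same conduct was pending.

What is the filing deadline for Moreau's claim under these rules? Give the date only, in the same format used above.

Because discovery on 2013-10-16 post-dates the 2011-05-08 act, accrual under the later-of rule falls on 2013-10-16.
Adding the 5 years base period to 2013-10-16 gives a deadline of 2018-10-16, before any tolling.
The period was tolled for 288 days by the defendant's absence from the jurisdiction (2015-10-27 to 2016-08-10), pushing the deadline to 2019-07-31.
By the time the pending criminal prosecution began on 2019-12-19, the limitation period had already expired on 2019-07-31; that interval cannot revive it.
None of the other events listed affects the running of the period under the stated rules.

2019-07-31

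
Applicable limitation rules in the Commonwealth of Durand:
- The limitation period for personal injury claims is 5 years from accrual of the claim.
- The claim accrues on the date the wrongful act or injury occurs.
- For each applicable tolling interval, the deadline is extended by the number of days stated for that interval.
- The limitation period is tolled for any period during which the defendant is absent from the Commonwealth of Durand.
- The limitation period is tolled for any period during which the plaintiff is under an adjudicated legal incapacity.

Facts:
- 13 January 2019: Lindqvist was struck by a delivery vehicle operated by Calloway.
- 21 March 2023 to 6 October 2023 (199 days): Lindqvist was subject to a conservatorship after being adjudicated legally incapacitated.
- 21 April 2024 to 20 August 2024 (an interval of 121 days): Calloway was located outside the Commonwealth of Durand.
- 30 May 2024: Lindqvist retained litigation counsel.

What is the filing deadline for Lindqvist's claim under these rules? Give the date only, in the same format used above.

The claim accrued on 13 January 2019, when the wrongful act occurred.
The untolled deadline — 5 years after 13 January 2019 — is 13 January 2024.
The plaintiff's legal incapacity from 21 March 2023 to 6 October 2023 tolled the period for 199 days, extending the deadline to 30 July 2024.
The period was tolled for 121 days by the defendant's absence from the jurisdiction (21 April 2024 to 20 August 2024), pushing the deadline to 28 November 2024.
Nothing else in the chronology tolls or restarts the period.

28 November 2024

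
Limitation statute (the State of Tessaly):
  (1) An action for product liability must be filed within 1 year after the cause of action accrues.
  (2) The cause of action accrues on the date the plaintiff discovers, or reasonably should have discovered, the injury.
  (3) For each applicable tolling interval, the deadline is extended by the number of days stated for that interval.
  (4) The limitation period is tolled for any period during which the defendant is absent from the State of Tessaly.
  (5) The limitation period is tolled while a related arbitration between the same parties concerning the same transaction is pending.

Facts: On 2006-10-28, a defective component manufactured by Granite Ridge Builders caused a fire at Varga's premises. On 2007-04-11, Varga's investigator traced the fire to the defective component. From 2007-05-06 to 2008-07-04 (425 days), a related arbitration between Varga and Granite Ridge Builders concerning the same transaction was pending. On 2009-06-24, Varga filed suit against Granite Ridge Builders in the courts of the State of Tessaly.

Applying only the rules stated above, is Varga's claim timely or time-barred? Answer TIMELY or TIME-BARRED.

Accrual is tied to discovery, so the period began on 2007-04-11 rather than on 2006-10-28 when the act occurred.
The untolled deadline — 1 year after 2007-04-11 — is 2008-04-11.
The period was tolled for 425 days by the pending related arbitration (2007-05-06 to 2008-07-04), pushing the deadline to 2009-06-10.
Varga filed on 2009-06-24, after the 2009-06-10 deadline, so the action is time-barred.

TIME-BARRED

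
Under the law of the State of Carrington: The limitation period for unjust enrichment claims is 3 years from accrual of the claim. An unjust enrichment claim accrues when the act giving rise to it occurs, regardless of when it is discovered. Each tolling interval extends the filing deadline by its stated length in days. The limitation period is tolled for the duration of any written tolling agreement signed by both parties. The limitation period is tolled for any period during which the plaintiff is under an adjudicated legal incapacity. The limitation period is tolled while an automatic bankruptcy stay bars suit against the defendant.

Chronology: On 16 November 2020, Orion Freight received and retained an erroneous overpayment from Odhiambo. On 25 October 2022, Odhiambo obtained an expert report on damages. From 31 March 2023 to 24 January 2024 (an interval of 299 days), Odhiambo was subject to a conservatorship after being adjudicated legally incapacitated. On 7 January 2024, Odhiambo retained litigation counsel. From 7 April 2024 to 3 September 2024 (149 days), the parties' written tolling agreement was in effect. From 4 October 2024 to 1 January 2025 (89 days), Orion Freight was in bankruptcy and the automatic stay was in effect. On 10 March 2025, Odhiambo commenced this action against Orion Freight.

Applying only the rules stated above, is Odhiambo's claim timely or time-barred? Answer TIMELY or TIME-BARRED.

TIMELY

The claim accrued on 16 November 2020, when the wrongful act occurred.
Adding the 3 years base period to 16 November 2020 gives a deadline of 16 November 2023, before any tolling.
The period was tolled for 299 days by the plaintiff's legal incapacity (31 March 2023 to 24 January 2024), pushing the deadline to 10 September 2024.
The period was tolled for 149 days by the written tolling agreement (7 April 2024 to 3 September 2024), pushing the deadline to 6 February 2025.
The automatic bankruptcy stay from 4 October 2024 to 1 January 2025 tolled the period for 89 days, extending the deadline to 6 May 2025.
The other events in the timeline have no effect on the limitation period under the stated rules.
Odhiambo filed on 10 March 2025, before the 6 May 2025 deadline, so the action is timely.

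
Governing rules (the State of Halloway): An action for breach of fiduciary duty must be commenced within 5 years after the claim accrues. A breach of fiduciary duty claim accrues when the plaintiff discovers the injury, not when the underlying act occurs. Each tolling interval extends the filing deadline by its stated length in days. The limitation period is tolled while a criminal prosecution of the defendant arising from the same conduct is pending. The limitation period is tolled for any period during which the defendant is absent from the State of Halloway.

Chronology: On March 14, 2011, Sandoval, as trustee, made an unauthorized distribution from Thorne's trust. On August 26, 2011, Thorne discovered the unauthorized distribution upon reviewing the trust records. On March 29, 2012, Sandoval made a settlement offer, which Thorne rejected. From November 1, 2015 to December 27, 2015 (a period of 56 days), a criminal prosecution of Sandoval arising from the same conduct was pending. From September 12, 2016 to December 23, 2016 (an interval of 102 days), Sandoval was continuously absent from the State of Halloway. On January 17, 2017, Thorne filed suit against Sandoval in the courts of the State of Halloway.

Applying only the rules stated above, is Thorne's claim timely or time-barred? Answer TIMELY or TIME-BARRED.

Accrual is tied to discovery, so the period began on August 26, 2011 rather than on March 14, 2011 when the act occurred.
Adding the 5 years base period to August 26, 2011 gives a deadline of August 26, 2016, before any tolling.
The pending criminal prosecution from November 1, 2015 to December 27, 2015 tolled the period for 56 days, extending the deadline to October 21, 2016.
The defendant's absence from the jurisdiction from September 12, 2016 to December 23, 2016 tolled the period for 102 days, extending the deadline to January 31, 2017.
None of the other events listed affects the running of the period under the stated rules.
The January 17, 2017 filing precedes the January 31, 2017 deadline; the claim is timely.

TIMELY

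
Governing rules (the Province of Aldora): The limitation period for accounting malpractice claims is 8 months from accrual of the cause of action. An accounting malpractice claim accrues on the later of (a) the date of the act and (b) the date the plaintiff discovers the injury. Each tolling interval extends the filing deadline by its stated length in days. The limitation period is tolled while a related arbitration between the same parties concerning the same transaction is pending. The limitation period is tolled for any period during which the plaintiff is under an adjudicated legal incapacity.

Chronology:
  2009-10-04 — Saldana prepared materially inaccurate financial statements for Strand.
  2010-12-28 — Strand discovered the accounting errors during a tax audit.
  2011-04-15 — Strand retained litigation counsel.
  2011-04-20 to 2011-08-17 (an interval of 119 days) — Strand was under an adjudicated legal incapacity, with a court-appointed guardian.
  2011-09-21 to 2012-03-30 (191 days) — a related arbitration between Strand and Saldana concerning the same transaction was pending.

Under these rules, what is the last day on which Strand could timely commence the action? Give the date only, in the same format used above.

2012-07-03

Taking the later of the act (2009-10-04) and discovery (2010-12-28), the claim accrued on 2010-12-28.
8 months from 2010-12-28 is 2011-08-28.
Because the plaintiff's legal incapacity ran from 2011-04-20 to 2011-08-17, the deadline is extended by 119 days to 2011-12-25.
The pending related arbitration from 2011-09-21 to 2012-03-30 tolled the period for 191 days, extending the deadline to 2012-07-03.
None of the other events listed affects the running of the period under the stated rules.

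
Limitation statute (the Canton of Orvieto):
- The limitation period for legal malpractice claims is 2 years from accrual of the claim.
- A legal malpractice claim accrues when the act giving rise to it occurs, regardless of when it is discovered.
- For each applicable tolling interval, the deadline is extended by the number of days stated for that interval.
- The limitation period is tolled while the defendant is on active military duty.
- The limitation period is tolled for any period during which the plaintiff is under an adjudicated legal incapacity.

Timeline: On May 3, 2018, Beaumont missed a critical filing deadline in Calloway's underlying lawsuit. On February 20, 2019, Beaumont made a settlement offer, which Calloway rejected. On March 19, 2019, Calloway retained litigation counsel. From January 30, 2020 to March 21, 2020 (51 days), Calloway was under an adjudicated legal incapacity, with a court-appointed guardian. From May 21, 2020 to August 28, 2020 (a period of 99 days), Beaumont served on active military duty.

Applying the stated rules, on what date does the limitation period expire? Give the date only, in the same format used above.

The claim accrued on May 3, 2018, when the wrongful act occurred.
The untolled deadline — 2 years after May 3, 2018 — is May 3, 2020.
The plaintiff's legal incapacity from January 30, 2020 to March 21, 2020 tolled the period for 51 days, extending the deadline to June 23, 2020.
The period was tolled for 99 days by the defendant's active military service (May 21, 2020 to August 28, 2020), pushing the deadline to September 30, 2020.
None of the other events listed affects the running of the period under the stated rules.

September 30, 2020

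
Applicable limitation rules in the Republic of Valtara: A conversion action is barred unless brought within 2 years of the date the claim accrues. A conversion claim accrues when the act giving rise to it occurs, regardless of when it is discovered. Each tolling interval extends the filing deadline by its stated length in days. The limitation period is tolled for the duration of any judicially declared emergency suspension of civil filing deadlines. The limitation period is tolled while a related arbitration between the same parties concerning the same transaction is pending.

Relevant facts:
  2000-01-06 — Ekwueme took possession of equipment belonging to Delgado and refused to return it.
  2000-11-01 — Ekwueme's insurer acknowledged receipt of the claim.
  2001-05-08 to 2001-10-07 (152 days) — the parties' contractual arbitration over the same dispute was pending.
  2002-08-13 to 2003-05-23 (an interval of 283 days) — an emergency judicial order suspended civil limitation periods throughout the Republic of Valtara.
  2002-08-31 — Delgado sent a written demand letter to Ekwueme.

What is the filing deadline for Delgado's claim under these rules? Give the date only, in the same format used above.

The claim accrued on 2000-01-06, the date of the act.
Adding the 2 years base period to 2000-01-06 gives a deadline of 2002-01-06, before any tolling.
The period was tolled for 152 days by the pending related arbitration (2001-05-08 to 2001-10-07), pushing the deadline to 2002-06-07.
The emergency suspension of filing deadlines starting 2002-08-13 came too late — the period had run on 2002-06-07 — and so does not extend the deadline.
Nothing else in the chronology tolls or restarts the period.

2002-06-07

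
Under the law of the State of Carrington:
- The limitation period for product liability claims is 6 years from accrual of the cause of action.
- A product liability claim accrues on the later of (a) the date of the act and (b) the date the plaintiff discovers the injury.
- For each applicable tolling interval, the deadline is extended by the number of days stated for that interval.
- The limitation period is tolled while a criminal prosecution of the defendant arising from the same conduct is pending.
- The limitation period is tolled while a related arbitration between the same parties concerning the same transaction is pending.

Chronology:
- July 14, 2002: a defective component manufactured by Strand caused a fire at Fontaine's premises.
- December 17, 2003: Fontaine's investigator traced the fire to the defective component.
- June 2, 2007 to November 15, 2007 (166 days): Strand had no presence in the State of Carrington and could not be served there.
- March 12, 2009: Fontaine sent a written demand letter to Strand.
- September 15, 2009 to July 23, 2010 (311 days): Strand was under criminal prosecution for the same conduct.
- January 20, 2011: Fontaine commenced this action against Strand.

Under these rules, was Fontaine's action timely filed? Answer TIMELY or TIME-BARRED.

TIME-BARRED

Because discovery on December 17, 2003 post-dates the July 14, 2002 act, accrual under the later-of rule falls on December 17, 2003.
The untolled deadline — 6 years after December 17, 2003 — is December 17, 2009.
The pending criminal prosecution from September 15, 2009 to July 23, 2010 tolled the period for 311 days, extending the deadline to October 24, 2010.
Although the defendant's absence ran from June 2, 2007 to November 15, 2007, the stated rules do not make that a tolling event, so it is disregarded.
None of the other events listed affects the running of the period under the stated rules.
Filing on January 20, 2011 missed the October 24, 2010 deadline — the action is time-barred.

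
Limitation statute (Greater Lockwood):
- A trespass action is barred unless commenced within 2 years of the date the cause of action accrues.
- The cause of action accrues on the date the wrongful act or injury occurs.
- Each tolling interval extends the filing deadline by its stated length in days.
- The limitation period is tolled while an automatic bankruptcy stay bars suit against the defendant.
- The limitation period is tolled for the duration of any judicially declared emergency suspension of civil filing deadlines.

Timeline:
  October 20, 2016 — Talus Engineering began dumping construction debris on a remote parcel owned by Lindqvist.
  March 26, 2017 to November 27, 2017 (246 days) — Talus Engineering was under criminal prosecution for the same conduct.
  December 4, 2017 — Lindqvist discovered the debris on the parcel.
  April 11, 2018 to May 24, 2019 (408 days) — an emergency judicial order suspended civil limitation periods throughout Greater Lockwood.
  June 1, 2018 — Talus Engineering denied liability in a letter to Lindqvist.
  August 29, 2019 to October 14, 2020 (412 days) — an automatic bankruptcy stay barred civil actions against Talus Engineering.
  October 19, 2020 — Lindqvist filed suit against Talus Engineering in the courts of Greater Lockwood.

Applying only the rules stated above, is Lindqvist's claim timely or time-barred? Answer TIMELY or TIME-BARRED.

TIMELY

The claim accrued on October 20, 2016, when the wrongful act occurred; under the stated occurrence rule the December 4, 2017 discovery does not delay accrual.
The untolled deadline — 2 years after October 20, 2016 — is October 20, 2018.
Because the emergency suspension of filing deadlines ran from April 11, 2018 to May 24, 2019, the deadline is extended by 408 days to December 2, 2019.
Because the automatic bankruptcy stay ran from August 29, 2019 to October 14, 2020, the deadline is extended by 412 days to January 17, 2021.
No stated provision tolls the period for a criminal prosecution, so the interval from March 26, 2017 to November 27, 2017 has no effect on the deadline.
Nothing else in the chronology tolls or restarts the period.
Filing on October 19, 2020 beat the January 17, 2021 deadline — the action is timely.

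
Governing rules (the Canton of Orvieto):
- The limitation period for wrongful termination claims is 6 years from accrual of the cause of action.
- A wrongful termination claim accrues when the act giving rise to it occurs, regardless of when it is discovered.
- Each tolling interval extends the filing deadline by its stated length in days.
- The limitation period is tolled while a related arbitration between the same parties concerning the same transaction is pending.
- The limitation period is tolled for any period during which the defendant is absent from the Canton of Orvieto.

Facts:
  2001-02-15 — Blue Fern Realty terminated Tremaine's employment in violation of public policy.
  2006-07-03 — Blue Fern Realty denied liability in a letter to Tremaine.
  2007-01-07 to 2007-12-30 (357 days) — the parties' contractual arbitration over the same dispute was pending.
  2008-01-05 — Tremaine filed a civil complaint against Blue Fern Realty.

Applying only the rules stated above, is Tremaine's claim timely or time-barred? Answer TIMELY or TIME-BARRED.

TIMELY

The cause of action accrued on 2001-02-15, the date of the act.
Adding the 6 years base period to 2001-02-15 gives a deadline of 2007-02-15, before any tolling.
The period was tolled for 357 days by the pending related arbitration (2007-01-07 to 2007-12-30), pushing the deadline to 2008-02-07.
The other events in the timeline have no effect on the limitation period under the stated rules.
The 2008-01-05 filing precedes the 2008-02-07 deadline; the claim is timely.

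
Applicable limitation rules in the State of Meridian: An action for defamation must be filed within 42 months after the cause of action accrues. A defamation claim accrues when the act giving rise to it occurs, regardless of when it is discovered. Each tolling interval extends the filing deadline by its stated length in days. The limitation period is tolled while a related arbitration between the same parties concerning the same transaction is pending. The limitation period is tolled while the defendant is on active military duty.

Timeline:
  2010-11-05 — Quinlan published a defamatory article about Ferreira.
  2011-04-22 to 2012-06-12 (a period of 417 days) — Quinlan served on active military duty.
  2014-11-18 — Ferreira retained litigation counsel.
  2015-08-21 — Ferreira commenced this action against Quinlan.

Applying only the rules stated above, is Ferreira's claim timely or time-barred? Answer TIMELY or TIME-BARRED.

The claim accrued on 2010-11-05, when the wrongful act occurred.
The untolled deadline — 42 months after 2010-11-05 — is 2014-05-05.
Because the defendant's active military service ran from 2011-04-22 to 2012-06-12, the deadline is extended by 417 days to 2015-06-26.
Nothing else in the chronology tolls or restarts the period.
Filing on 2015-08-21 missed the 2015-06-26 deadline — the action is time-barred.

TIME-BARRED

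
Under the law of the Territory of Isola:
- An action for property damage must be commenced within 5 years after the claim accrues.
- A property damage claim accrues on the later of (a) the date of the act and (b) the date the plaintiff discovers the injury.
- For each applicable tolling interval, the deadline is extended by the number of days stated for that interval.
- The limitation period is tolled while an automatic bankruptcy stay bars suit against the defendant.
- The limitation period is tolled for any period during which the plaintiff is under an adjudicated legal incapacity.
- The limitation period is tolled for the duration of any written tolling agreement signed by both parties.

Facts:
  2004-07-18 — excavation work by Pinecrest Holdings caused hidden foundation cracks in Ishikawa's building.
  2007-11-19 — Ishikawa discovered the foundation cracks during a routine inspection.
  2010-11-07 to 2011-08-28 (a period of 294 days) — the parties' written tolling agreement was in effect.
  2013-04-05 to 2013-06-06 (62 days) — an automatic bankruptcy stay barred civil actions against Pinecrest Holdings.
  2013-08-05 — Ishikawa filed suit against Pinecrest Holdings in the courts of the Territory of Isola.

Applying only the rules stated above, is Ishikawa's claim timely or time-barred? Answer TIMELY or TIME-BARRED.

Because discovery on 2007-11-19 post-dates the 2004-07-18 act, accrual under the later-of rule falls on 2007-11-19.
Adding the 5 years base period to 2007-11-19 gives a deadline of 2012-11-19, before any tolling.
The written tolling agreement from 2010-11-07 to 2011-08-28 tolled the period for 294 days, extending the deadline to 2013-09-09.
The period was tolled for 62 days by the automatic bankruptcy stay (2013-04-05 to 2013-06-06), pushing the deadline to 2013-11-10.
Filing on 2013-08-05 beat the 2013-11-10 deadline — the action is timely.

TIMELY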